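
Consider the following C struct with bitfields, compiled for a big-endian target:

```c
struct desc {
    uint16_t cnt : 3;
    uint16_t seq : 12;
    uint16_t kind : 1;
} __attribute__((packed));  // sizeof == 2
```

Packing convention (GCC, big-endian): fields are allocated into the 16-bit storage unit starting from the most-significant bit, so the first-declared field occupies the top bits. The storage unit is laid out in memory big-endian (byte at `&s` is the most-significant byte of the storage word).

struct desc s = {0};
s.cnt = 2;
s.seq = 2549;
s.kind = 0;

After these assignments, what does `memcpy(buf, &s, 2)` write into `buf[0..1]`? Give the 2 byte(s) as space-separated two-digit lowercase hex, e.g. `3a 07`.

53 ea

[13+:3] cnt=2 & 0x7 = 0x2; word=0x4000
[1+:12] seq=2549 & 0xfff = 0x9f5; word=0x53ea
[0+:1] kind=0 & 0x1 = 0x0; word=0x53ea
word = 0x53ea → big-endian bytes:
  [0]=0x53  [1]=0xea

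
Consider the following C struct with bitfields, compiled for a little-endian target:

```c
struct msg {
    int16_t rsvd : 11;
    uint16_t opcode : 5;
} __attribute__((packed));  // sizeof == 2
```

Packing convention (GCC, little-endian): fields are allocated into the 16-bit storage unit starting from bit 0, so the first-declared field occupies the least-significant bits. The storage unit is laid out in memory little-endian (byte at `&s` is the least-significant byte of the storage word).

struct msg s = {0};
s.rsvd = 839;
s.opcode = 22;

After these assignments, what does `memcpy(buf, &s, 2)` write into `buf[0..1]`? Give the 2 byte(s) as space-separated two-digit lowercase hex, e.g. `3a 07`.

47 b3

rsvd (11b) val=839 bits=0x347 at bit 0: 0x0347
opcode (5b) val=22 bits=0x16 at bit 11: 0xb347
word = 0xb347 → little-endian bytes:
  [0]=0x47  [1]=0xb3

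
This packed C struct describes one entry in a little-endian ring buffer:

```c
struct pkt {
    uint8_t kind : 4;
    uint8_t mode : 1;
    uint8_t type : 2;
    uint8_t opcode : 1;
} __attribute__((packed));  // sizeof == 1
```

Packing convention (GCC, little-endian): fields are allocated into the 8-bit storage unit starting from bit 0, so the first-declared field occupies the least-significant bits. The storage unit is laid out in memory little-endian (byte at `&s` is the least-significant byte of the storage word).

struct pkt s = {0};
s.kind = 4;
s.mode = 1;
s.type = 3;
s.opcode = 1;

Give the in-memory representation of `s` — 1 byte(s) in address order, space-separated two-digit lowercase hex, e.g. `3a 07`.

kind (4b) val=4 bits=0x4 at bit 0: 0x04
mode (1b) val=1 bits=0x1 at bit 4: 0x14
type (2b) val=3 bits=0x3 at bit 5: 0x74
opcode (1b) val=1 bits=0x1 at bit 7: 0xf4
word = 0xf4 → little-endian bytes:
  [0]=0xf4

f4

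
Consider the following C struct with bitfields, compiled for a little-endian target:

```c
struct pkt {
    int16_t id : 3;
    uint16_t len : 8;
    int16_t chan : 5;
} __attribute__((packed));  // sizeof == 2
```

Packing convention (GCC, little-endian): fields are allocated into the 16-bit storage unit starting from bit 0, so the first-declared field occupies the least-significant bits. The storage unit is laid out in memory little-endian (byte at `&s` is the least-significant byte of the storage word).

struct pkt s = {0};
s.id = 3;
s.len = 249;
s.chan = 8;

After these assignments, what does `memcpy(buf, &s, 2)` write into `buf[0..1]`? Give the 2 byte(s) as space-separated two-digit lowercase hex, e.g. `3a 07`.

[0+:3] id=3 & 0x7 = 0x3; word=0x0003
[3+:8] len=249 & 0xff = 0xf9; word=0x07cb
[11+:5] chan=8 & 0x1f = 0x8; word=0x47cb
word = 0x47cb → little-endian bytes:
  [0]=0xcb  [1]=0x47

cb 47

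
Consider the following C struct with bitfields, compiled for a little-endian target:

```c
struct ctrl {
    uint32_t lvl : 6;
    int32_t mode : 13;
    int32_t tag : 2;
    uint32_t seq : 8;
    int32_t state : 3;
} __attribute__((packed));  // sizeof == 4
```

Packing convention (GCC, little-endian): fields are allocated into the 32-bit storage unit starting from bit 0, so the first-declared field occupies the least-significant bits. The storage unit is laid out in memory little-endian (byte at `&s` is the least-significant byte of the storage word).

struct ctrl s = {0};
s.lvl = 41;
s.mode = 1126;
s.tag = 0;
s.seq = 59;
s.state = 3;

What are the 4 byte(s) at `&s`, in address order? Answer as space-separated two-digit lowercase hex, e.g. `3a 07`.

a9 19 61 67

[0+:6] lvl=41 & 0x3f = 0x29; word=0x00000029
[6+:13] mode=1126 & 0x1fff = 0x466; word=0x000119a9
[19+:2] tag=0 & 0x3 = 0x0; word=0x000119a9
[21+:8] seq=59 & 0xff = 0x3b; word=0x076119a9
[29+:3] state=3 & 0x7 = 0x3; word=0x676119a9
word = 0x676119a9 → little-endian bytes:
  [0]=0xa9  [1]=0x19  [2]=0x61  [3]=0x67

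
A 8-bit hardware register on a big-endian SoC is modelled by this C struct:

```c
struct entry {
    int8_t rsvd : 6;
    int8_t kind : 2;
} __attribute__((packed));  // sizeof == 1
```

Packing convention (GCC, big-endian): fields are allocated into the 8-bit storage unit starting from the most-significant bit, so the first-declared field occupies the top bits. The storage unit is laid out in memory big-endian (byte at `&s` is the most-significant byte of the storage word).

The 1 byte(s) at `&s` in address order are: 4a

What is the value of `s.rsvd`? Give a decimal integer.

[0]=0x4a (big-endian) → word 0x4a
rsvd [2+:6] = (word>>2) & 0x3f = 18  ←
kind [0+:2] = (word>>0) & 0x3 = 2
rsvd signed 6b, MSB=0: value = 18

18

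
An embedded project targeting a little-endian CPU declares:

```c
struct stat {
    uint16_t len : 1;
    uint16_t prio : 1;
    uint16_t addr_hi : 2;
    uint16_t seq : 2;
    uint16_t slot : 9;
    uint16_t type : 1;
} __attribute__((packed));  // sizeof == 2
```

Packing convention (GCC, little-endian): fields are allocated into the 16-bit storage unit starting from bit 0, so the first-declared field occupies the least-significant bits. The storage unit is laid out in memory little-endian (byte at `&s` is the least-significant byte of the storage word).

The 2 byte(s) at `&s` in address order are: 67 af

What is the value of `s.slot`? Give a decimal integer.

[0]=0x67 [1]=0xaf (little-endian) → word 0xaf67
len:1 @ bit 0 → (0xaf67>>0)&0x1 = 0x1
prio:1 @ bit 1 → (0xaf67>>1)&0x1 = 0x1
addr_hi:2 @ bit 2 → (0xaf67>>2)&0x3 = 0x1
seq:2 @ bit 4 → (0xaf67>>4)&0x3 = 0x2
slot:9 @ bit 6 → (0xaf67>>6)&0x1ff = 0xbd  ←
type:1 @ bit 15 → (0xaf67>>15)&0x1 = 0x1

189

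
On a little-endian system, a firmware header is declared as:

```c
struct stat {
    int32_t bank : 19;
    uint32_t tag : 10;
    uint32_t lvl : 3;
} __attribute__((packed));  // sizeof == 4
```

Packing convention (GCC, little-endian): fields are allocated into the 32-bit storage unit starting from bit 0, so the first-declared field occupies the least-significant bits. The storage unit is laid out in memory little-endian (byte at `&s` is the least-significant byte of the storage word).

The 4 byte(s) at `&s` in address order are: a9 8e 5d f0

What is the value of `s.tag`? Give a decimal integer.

[0]=0xa9 [1]=0x8e [2]=0x5d [3]=0xf0 (little-endian) → word 0xf05d8ea9
bank [0+:19] = (word>>0) & 0x7ffff = 364201
tag [19+:10] = (word>>19) & 0x3ff = 523  ←
lvl [29+:3] = (word>>29) & 0x7 = 7

523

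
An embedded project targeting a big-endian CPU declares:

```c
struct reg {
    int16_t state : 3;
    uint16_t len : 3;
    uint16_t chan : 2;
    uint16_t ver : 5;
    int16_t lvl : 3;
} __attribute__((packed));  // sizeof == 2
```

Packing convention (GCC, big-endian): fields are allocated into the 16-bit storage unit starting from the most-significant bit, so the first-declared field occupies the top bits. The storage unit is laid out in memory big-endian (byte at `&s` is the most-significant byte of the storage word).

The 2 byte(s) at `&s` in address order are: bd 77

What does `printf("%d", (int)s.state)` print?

[0]=0xbd [1]=0x77 (big-endian) → word 0xbd77
state [13+:3] = (word>>13) & 0x7 = 5  ←
len [10+:3] = (word>>10) & 0x7 = 7
chan [8+:2] = (word>>8) & 0x3 = 1
ver [3+:5] = (word>>3) & 0x1f = 14
lvl [0+:3] = (word>>0) & 0x7 = 7
state signed 3b, MSB=1: 5 - 8 = -3

-3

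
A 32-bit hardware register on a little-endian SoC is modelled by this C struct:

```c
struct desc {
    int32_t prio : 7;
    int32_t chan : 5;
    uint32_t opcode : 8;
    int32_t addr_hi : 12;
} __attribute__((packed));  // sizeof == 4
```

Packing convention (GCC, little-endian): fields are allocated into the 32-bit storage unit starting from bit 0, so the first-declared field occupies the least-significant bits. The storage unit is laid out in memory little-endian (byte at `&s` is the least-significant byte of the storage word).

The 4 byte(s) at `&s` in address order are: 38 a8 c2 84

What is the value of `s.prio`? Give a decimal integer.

56

[0]=0x38 [1]=0xa8 [2]=0xc2 [3]=0x84 (little-endian) → word 0x84c2a838
prio:7 @ bit 0 → (0x84c2a838>>0)&0x7f = 0x38  ←
chan:5 @ bit 7 → (0x84c2a838>>7)&0x1f = 0x10
opcode:8 @ bit 12 → (0x84c2a838>>12)&0xff = 0x2a
addr_hi:12 @ bit 20 → (0x84c2a838>>20)&0xfff = 0x84c
prio signed 7b, MSB=0: value = 56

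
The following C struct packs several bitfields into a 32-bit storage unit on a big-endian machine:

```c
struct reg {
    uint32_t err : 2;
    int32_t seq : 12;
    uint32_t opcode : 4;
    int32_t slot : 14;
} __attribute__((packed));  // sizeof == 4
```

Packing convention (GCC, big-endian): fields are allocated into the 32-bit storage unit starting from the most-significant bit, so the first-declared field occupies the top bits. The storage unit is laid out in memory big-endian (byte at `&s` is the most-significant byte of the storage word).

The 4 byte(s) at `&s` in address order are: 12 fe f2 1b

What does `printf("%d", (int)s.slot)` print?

-3557

[0]=0x12 [1]=0xfe [2]=0xf2 [3]=0x1b (big-endian) → word 0x12fef21b
err:2 @ bit 30 → (0x12fef21b>>30)&0x3 = 0x0
seq:12 @ bit 18 → (0x12fef21b>>18)&0xfff = 0x4bf
opcode:4 @ bit 14 → (0x12fef21b>>14)&0xf = 0xb
slot:14 @ bit 0 → (0x12fef21b>>0)&0x3fff = 0x321b  ←
slot signed 14b, MSB=1: 12827 - 16384 = -3557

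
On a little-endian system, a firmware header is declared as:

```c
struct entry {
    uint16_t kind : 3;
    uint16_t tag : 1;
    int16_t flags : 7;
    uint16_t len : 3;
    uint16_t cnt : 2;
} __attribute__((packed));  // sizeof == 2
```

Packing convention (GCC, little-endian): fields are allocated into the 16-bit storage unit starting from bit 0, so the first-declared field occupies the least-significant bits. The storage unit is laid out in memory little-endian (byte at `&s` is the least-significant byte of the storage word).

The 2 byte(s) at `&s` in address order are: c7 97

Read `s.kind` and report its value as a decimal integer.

7

[0]=0xc7 [1]=0x97 (little-endian) → word 0x97c7
kind [0+:3] = (word>>0) & 0x7 = 7  ←
tag [3+:1] = (word>>3) & 0x1 = 0
flags [4+:7] = (word>>4) & 0x7f = 124
len [11+:3] = (word>>11) & 0x7 = 2
cnt [14+:2] = (word>>14) & 0x3 = 2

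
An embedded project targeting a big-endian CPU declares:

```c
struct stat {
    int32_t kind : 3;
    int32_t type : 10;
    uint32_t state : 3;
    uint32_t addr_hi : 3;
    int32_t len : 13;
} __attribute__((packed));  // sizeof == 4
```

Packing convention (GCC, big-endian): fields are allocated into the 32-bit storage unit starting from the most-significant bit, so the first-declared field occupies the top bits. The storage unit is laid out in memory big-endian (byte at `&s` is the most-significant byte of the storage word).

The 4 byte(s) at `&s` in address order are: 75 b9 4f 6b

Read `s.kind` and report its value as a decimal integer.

3

[0]=0x75 [1]=0xb9 [2]=0x4f [3]=0x6b (big-endian) → word 0x75b94f6b
kind [29+:3] = (word>>29) & 0x7 = 3  ←
type [19+:10] = (word>>19) & 0x3ff = 695
state [16+:3] = (word>>16) & 0x7 = 1
addr_hi [13+:3] = (word>>13) & 0x7 = 2
len [0+:13] = (word>>0) & 0x1fff = 3947
kind signed 3b, MSB=0: value = 3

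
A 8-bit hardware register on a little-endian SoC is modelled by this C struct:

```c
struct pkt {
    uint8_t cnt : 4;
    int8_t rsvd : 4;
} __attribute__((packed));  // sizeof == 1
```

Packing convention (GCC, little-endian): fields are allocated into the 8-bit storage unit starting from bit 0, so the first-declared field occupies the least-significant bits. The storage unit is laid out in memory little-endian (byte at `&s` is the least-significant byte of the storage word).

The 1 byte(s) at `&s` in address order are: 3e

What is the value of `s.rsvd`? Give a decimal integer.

[0]=0x3e (little-endian) → word 0x3e
cnt [0+:4] = (word>>0) & 0xf = 14
rsvd [4+:4] = (word>>4) & 0xf = 3  ←
rsvd signed 4b, MSB=0: value = 3

3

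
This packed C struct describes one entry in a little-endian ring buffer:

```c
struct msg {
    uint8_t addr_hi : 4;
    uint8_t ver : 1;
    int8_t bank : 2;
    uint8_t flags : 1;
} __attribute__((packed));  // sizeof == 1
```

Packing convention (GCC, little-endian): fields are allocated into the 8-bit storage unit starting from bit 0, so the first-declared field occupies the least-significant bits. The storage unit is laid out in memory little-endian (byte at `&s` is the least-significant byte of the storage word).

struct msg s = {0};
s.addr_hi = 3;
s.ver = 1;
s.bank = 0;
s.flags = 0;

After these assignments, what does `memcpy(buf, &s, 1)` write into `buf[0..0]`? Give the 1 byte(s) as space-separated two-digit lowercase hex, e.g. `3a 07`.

addr_hi:4 = 3 → 0x3 << 0 → word 0x03
ver:1 = 1 → 0x1 << 4 → word 0x13
bank:2 = 0 → 0x0 << 5 → word 0x13
flags:1 = 0 → 0x0 << 7 → word 0x13
word = 0x13 → little-endian bytes:
  [0]=0x13

13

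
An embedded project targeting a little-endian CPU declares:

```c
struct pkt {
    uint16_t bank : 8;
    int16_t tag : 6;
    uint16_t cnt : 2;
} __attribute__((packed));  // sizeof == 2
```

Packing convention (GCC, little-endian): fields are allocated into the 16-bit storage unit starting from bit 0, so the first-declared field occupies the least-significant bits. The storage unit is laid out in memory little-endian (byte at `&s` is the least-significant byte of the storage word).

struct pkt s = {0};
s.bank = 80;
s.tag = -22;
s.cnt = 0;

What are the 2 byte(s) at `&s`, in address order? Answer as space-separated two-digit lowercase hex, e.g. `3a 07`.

[0+:8] bank=80 & 0xff = 0x50; word=0x0050
[8+:6] tag=-22 & 0x3f = 0x2a; word=0x2a50
[14+:2] cnt=0 & 0x3 = 0x0; word=0x2a50
word = 0x2a50 → little-endian bytes:
  [0]=0x50  [1]=0x2a

50 2a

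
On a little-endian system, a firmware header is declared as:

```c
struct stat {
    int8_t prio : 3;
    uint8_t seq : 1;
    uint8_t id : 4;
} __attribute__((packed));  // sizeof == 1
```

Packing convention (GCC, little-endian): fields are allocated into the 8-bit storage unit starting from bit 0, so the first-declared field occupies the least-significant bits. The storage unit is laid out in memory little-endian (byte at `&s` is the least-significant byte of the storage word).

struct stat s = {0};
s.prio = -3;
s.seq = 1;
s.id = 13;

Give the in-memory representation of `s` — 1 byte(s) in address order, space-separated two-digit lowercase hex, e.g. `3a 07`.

prio:3 = -3 → 0x5 << 0 → word 0x05
seq:1 = 1 → 0x1 << 3 → word 0x0d
id:4 = 13 → 0xd << 4 → word 0xdd
word = 0xdd → little-endian bytes:
  [0]=0xdd

dd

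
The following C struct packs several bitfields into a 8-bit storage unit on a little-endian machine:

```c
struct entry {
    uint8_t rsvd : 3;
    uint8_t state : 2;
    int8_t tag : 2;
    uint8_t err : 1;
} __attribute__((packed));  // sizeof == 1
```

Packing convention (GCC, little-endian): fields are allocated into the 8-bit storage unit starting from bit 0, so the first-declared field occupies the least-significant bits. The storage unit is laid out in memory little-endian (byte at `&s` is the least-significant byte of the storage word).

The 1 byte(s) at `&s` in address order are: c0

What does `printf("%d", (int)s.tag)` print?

[0]=0xc0 (little-endian) → word 0xc0
rsvd [0+:3] = (word>>0) & 0x7 = 0
state [3+:2] = (word>>3) & 0x3 = 0
tag [5+:2] = (word>>5) & 0x3 = 2  ←
err [7+:1] = (word>>7) & 0x1 = 1
tag signed 2b, MSB=1: 2 - 4 = -2

-2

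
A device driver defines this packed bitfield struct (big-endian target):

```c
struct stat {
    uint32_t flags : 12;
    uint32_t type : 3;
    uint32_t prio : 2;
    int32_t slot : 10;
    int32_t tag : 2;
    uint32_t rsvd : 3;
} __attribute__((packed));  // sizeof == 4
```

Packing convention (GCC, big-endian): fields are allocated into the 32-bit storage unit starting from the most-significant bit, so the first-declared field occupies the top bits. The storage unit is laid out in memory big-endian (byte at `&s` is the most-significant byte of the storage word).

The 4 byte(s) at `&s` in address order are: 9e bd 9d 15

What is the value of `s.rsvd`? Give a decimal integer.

[0]=0x9e [1]=0xbd [2]=0x9d [3]=0x15 (big-endian) → word 0x9ebd9d15
flags [20+:12] = (word>>20) & 0xfff = 2539
type [17+:3] = (word>>17) & 0x7 = 6
prio [15+:2] = (word>>15) & 0x3 = 3
slot [5+:10] = (word>>5) & 0x3ff = 232
tag [3+:2] = (word>>3) & 0x3 = 2
rsvd [0+:3] = (word>>0) & 0x7 = 5  ←

5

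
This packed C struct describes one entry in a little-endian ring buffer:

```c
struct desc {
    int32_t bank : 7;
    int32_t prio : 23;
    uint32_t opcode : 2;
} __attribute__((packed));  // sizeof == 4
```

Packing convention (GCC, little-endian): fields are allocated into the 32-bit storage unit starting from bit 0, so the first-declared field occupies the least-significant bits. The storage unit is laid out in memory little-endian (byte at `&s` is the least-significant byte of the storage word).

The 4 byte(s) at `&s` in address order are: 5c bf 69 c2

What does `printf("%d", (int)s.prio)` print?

316286

[0]=0x5c [1]=0xbf [2]=0x69 [3]=0xc2 (little-endian) → word 0xc269bf5c
bank:7 @ bit 0 → (0xc269bf5c>>0)&0x7f = 0x5c
prio:23 @ bit 7 → (0xc269bf5c>>7)&0x7fffff = 0x4d37e  ←
opcode:2 @ bit 30 → (0xc269bf5c>>30)&0x3 = 0x3
prio signed 23b, MSB=0: value = 316286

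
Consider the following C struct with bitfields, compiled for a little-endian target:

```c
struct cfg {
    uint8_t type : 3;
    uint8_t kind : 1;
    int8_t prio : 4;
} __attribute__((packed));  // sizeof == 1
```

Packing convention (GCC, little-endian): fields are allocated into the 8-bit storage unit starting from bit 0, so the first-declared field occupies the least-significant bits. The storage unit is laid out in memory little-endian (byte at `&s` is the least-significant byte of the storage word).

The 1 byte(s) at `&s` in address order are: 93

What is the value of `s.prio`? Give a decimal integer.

[0]=0x93 (little-endian) → word 0x93
type [0+:3] = (word>>0) & 0x7 = 3
kind [3+:1] = (word>>3) & 0x1 = 0
prio [4+:4] = (word>>4) & 0xf = 9  ←
prio signed 4b, MSB=1: 9 - 16 = -7

-7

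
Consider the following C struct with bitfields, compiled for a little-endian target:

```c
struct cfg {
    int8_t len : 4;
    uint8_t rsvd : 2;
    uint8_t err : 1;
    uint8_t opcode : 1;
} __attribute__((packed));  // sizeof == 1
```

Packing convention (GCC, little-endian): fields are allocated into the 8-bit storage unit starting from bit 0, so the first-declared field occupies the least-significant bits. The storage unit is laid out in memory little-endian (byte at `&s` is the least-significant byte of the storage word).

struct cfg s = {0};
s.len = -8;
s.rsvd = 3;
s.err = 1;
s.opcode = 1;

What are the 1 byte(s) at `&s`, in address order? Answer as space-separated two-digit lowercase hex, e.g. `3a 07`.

f8

len (4b) val=-8 bits=0x8 at bit 0: 0x08
rsvd (2b) val=3 bits=0x3 at bit 4: 0x38
err (1b) val=1 bits=0x1 at bit 6: 0x78
opcode (1b) val=1 bits=0x1 at bit 7: 0xf8
word = 0xf8 → little-endian bytes:
  [0]=0xf8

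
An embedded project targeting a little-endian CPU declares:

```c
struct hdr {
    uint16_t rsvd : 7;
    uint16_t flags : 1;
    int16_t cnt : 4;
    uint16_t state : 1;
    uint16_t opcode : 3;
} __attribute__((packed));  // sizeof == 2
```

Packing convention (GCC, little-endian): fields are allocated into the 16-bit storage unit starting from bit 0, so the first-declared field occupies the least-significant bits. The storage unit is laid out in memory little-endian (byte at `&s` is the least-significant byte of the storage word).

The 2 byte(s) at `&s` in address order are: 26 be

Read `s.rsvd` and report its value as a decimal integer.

[0]=0x26 [1]=0xbe (little-endian) → word 0xbe26
rsvd [0+:7] = (word>>0) & 0x7f = 38  ←
flags [7+:1] = (word>>7) & 0x1 = 0
cnt [8+:4] = (word>>8) & 0xf = 14
state [12+:1] = (word>>12) & 0x1 = 1
opcode [13+:3] = (word>>13) & 0x7 = 5

38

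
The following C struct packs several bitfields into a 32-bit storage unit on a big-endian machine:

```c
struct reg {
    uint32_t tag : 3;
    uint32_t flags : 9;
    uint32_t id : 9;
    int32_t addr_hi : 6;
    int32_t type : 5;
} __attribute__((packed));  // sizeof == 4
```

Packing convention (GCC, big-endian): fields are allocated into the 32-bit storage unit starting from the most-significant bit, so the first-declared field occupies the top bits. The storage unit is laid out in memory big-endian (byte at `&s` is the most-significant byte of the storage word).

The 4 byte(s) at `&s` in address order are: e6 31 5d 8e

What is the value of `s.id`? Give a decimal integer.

43

[0]=0xe6 [1]=0x31 [2]=0x5d [3]=0x8e (big-endian) → word 0xe6315d8e
tag:3 @ bit 29 → (0xe6315d8e>>29)&0x7 = 0x7
flags:9 @ bit 20 → (0xe6315d8e>>20)&0x1ff = 0x63
id:9 @ bit 11 → (0xe6315d8e>>11)&0x1ff = 0x2b  ←
addr_hi:6 @ bit 5 → (0xe6315d8e>>5)&0x3f = 0x2c
type:5 @ bit 0 → (0xe6315d8e>>0)&0x1f = 0xe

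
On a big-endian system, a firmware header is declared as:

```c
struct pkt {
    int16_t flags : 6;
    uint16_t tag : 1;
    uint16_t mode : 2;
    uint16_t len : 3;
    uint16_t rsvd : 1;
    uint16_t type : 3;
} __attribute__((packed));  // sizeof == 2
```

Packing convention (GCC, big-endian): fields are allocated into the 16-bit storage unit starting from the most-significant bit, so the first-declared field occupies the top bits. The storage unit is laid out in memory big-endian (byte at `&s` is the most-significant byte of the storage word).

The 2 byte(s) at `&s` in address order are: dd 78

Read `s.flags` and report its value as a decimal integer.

[0]=0xdd [1]=0x78 (big-endian) → word 0xdd78
flags:6 @ bit 10 → (0xdd78>>10)&0x3f = 0x37  ←
tag:1 @ bit 9 → (0xdd78>>9)&0x1 = 0x0
mode:2 @ bit 7 → (0xdd78>>7)&0x3 = 0x2
len:3 @ bit 4 → (0xdd78>>4)&0x7 = 0x7
rsvd:1 @ bit 3 → (0xdd78>>3)&0x1 = 0x1
type:3 @ bit 0 → (0xdd78>>0)&0x7 = 0x0
flags signed 6b, MSB=1: 55 - 64 = -9

-9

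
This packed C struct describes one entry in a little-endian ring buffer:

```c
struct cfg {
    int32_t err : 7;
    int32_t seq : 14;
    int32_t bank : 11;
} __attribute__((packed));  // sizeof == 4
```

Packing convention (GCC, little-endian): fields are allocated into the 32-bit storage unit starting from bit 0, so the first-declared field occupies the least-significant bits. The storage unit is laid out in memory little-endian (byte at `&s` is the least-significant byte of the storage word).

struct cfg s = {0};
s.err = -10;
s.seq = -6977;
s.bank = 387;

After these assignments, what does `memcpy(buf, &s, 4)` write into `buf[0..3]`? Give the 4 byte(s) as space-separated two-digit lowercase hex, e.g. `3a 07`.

err:7 = -10 → 0x76 << 0 → word 0x00000076
seq:14 = -6977 → 0x24bf << 7 → word 0x00125ff6
bank:11 = 387 → 0x183 << 21 → word 0x30725ff6
word = 0x30725ff6 → little-endian bytes:
  [0]=0xf6  [1]=0x5f  [2]=0x72  [3]=0x30

f6 5f 72 30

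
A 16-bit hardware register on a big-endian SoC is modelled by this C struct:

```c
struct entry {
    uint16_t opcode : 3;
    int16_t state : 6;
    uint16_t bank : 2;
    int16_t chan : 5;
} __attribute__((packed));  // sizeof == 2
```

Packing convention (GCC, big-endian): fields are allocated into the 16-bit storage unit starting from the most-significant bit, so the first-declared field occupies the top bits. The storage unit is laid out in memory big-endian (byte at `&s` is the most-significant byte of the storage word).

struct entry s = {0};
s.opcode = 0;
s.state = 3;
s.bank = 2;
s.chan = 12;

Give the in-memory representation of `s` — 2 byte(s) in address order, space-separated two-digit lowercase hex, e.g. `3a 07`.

01 cc

[13+:3] opcode=0 & 0x7 = 0x0; word=0x0000
[7+:6] state=3 & 0x3f = 0x3; word=0x0180
[5+:2] bank=2 & 0x3 = 0x2; word=0x01c0
[0+:5] chan=12 & 0x1f = 0xc; word=0x01cc
word = 0x01cc → big-endian bytes:
  [0]=0x01  [1]=0xcc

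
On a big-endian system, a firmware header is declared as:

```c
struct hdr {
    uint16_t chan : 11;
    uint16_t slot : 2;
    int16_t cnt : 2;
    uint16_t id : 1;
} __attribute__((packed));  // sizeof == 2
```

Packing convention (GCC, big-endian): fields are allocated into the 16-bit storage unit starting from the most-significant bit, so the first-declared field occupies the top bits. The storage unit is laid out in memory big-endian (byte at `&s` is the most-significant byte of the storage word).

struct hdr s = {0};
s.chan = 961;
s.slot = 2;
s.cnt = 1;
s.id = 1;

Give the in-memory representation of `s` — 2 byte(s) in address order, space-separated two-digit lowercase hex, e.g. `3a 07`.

78 33

chan:11 = 961 → 0x3c1 << 5 → word 0x7820
slot:2 = 2 → 0x2 << 3 → word 0x7830
cnt:2 = 1 → 0x1 << 1 → word 0x7832
id:1 = 1 → 0x1 << 0 → word 0x7833
word = 0x7833 → big-endian bytes:
  [0]=0x78  [1]=0x33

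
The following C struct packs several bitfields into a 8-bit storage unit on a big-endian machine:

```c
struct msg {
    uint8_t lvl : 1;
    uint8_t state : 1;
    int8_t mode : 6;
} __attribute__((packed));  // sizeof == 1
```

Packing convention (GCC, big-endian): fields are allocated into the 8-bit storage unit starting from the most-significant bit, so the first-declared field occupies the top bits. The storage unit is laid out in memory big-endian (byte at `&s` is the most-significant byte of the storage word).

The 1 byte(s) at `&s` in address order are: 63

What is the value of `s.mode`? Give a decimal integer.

-29

[0]=0x63 (big-endian) → word 0x63
lvl [7+:1] = (word>>7) & 0x1 = 0
state [6+:1] = (word>>6) & 0x1 = 1
mode [0+:6] = (word>>0) & 0x3f = 35  ←
mode signed 6b, MSB=1: 35 - 64 = -29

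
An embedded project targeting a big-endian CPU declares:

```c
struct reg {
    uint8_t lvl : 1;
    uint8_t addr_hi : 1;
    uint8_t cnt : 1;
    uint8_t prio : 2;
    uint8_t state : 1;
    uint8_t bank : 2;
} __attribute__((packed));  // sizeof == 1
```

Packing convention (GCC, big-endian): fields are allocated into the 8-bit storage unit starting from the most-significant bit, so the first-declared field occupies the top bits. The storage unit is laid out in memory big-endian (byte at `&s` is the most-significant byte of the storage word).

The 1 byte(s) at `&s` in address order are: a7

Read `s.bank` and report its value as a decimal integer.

3

[0]=0xa7 (big-endian) → word 0xa7
lvl [7+:1] = (word>>7) & 0x1 = 1
addr_hi [6+:1] = (word>>6) & 0x1 = 0
cnt [5+:1] = (word>>5) & 0x1 = 1
prio [3+:2] = (word>>3) & 0x3 = 0
state [2+:1] = (word>>2) & 0x1 = 1
bank [0+:2] = (word>>0) & 0x3 = 3  ←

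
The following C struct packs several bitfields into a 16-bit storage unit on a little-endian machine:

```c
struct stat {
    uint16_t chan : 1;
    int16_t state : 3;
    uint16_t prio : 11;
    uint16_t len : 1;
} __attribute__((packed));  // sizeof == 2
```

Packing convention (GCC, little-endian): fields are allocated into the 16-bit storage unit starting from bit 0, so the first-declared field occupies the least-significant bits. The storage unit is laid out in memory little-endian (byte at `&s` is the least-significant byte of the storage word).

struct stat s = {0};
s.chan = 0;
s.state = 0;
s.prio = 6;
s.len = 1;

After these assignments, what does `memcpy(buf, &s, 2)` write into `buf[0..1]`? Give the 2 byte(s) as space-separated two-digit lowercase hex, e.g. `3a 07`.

60 80

[0+:1] chan=0 & 0x1 = 0x0; word=0x0000
[1+:3] state=0 & 0x7 = 0x0; word=0x0000
[4+:11] prio=6 & 0x7ff = 0x6; word=0x0060
[15+:1] len=1 & 0x1 = 0x1; word=0x8060
word = 0x8060 → little-endian bytes:
  [0]=0x60  [1]=0x80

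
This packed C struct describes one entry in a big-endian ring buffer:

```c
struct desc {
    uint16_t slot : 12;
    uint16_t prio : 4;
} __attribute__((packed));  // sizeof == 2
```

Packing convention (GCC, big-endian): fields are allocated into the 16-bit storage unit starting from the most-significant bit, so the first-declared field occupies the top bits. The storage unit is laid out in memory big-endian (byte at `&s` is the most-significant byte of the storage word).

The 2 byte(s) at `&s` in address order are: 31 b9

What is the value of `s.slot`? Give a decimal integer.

795

[0]=0x31 [1]=0xb9 (big-endian) → word 0x31b9
slot [4+:12] = (word>>4) & 0xfff = 795  ←
prio [0+:4] = (word>>0) & 0xf = 9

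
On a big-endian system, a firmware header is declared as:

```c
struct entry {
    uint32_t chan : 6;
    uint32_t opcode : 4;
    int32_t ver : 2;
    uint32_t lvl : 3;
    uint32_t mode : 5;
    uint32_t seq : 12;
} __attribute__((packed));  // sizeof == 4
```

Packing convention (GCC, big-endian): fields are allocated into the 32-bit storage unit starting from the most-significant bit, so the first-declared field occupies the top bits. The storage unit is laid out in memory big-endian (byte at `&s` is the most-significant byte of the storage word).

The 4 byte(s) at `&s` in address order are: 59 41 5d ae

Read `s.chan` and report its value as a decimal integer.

[0]=0x59 [1]=0x41 [2]=0x5d [3]=0xae (big-endian) → word 0x59415dae
chan [26+:6] = (word>>26) & 0x3f = 22  ←
opcode [22+:4] = (word>>22) & 0xf = 5
ver [20+:2] = (word>>20) & 0x3 = 0
lvl [17+:3] = (word>>17) & 0x7 = 0
mode [12+:5] = (word>>12) & 0x1f = 21
seq [0+:12] = (word>>0) & 0xfff = 3502

22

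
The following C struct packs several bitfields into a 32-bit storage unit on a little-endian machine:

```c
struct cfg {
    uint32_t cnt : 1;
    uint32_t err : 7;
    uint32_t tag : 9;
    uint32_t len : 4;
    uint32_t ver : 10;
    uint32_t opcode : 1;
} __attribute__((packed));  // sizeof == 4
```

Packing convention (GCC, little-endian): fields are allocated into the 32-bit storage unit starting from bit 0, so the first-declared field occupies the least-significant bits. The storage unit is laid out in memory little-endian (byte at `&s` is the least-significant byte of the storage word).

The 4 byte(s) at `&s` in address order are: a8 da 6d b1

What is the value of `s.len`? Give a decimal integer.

[0]=0xa8 [1]=0xda [2]=0x6d [3]=0xb1 (little-endian) → word 0xb16ddaa8
cnt:1 @ bit 0 → (0xb16ddaa8>>0)&0x1 = 0x0
err:7 @ bit 1 → (0xb16ddaa8>>1)&0x7f = 0x54
tag:9 @ bit 8 → (0xb16ddaa8>>8)&0x1ff = 0x1da
len:4 @ bit 17 → (0xb16ddaa8>>17)&0xf = 0x6  ←
ver:10 @ bit 21 → (0xb16ddaa8>>21)&0x3ff = 0x18b
opcode:1 @ bit 31 → (0xb16ddaa8>>31)&0x1 = 0x1

6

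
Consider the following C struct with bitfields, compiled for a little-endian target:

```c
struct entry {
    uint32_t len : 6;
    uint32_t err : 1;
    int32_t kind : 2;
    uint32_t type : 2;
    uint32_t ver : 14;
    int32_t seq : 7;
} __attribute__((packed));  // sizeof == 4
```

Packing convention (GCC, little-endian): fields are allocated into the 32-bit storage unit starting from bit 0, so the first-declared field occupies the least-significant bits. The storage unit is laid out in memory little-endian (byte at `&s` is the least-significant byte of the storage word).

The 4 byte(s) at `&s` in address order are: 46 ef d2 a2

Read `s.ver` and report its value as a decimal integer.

6749

[0]=0x46 [1]=0xef [2]=0xd2 [3]=0xa2 (little-endian) → word 0xa2d2ef46
len [0+:6] = (word>>0) & 0x3f = 6
err [6+:1] = (word>>6) & 0x1 = 1
kind [7+:2] = (word>>7) & 0x3 = 2
type [9+:2] = (word>>9) & 0x3 = 3
ver [11+:14] = (word>>11) & 0x3fff = 6749  ←
seq [25+:7] = (word>>25) & 0x7f = 81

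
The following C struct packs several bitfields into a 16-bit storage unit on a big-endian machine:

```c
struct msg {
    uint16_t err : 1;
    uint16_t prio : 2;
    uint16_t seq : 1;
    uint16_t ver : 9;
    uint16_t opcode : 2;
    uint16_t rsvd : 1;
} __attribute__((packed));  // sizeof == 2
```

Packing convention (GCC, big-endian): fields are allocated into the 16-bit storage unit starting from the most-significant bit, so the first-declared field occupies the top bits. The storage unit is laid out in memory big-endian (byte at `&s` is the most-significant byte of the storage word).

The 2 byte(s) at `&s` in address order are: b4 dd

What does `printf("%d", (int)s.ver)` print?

155

[0]=0xb4 [1]=0xdd (big-endian) → word 0xb4dd
err [15+:1] = (word>>15) & 0x1 = 1
prio [13+:2] = (word>>13) & 0x3 = 1
seq [12+:1] = (word>>12) & 0x1 = 1
ver [3+:9] = (word>>3) & 0x1ff = 155  ←
opcode [1+:2] = (word>>1) & 0x3 = 2
rsvd [0+:1] = (word>>0) & 0x1 = 1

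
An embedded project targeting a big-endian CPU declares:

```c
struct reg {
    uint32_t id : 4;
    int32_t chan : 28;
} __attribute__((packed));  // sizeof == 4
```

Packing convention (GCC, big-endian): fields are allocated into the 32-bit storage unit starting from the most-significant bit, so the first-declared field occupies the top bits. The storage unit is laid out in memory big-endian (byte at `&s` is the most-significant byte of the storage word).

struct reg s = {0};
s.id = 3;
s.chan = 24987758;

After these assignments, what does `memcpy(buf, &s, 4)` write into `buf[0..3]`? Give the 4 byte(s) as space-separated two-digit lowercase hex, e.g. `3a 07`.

id (4b) val=3 bits=0x3 at bit 28: 0x30000000
chan (28b) val=24987758 bits=0x17d486e at bit 0: 0x317d486e
word = 0x317d486e → big-endian bytes:
  [0]=0x31  [1]=0x7d  [2]=0x48  [3]=0x6e

31 7d 48 6e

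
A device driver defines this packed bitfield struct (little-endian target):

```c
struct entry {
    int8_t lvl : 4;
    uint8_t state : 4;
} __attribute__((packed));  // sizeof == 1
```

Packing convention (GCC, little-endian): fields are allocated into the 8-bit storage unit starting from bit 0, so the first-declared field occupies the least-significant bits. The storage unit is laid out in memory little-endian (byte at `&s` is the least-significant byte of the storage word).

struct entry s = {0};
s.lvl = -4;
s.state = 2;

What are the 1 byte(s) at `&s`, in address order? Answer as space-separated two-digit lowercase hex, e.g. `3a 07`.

2c

lvl:4 = -4 → 0xc << 0 → word 0x0c
state:4 = 2 → 0x2 << 4 → word 0x2c
word = 0x2c → little-endian bytes:
  [0]=0x2c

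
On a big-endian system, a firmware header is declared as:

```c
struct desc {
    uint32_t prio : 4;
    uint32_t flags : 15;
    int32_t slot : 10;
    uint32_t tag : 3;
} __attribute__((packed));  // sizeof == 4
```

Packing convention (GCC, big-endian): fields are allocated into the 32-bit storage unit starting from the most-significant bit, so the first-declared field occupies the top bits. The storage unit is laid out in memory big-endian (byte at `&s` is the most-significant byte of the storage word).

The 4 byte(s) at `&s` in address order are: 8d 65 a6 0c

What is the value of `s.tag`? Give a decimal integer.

[0]=0x8d [1]=0x65 [2]=0xa6 [3]=0x0c (big-endian) → word 0x8d65a60c
prio:4 @ bit 28 → (0x8d65a60c>>28)&0xf = 0x8
flags:15 @ bit 13 → (0x8d65a60c>>13)&0x7fff = 0x6b2d
slot:10 @ bit 3 → (0x8d65a60c>>3)&0x3ff = 0xc1
tag:3 @ bit 0 → (0x8d65a60c>>0)&0x7 = 0x4  ←

4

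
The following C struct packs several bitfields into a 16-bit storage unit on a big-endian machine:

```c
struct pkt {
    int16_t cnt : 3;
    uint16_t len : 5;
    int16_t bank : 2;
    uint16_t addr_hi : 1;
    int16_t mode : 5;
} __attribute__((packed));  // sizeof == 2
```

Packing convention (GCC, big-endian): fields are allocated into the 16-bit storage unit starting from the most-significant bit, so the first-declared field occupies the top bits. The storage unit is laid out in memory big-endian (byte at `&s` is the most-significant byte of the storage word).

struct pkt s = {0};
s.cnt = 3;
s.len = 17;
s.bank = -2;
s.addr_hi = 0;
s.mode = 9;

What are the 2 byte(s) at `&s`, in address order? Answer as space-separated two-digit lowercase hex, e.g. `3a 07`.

cnt (3b) val=3 bits=0x3 at bit 13: 0x6000
len (5b) val=17 bits=0x11 at bit 8: 0x7100
bank (2b) val=-2 bits=0x2 at bit 6: 0x7180
addr_hi (1b) val=0 bits=0x0 at bit 5: 0x7180
mode (5b) val=9 bits=0x9 at bit 0: 0x7189
word = 0x7189 → big-endian bytes:
  [0]=0x71  [1]=0x89

71 89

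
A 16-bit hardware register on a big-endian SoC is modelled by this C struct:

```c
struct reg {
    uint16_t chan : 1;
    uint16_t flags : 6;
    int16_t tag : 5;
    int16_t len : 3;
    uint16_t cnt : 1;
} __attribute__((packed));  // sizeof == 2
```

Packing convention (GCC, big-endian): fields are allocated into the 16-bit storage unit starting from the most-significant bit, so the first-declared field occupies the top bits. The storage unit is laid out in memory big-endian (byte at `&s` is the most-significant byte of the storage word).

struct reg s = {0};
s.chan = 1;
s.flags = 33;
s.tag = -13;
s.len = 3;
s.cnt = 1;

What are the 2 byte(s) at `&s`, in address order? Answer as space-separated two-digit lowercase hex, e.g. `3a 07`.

c3 37

chan (1b) val=1 bits=0x1 at bit 15: 0x8000
flags (6b) val=33 bits=0x21 at bit 9: 0xc200
tag (5b) val=-13 bits=0x13 at bit 4: 0xc330
len (3b) val=3 bits=0x3 at bit 1: 0xc336
cnt (1b) val=1 bits=0x1 at bit 0: 0xc337
word = 0xc337 → big-endian bytes:
  [0]=0xc3  [1]=0x37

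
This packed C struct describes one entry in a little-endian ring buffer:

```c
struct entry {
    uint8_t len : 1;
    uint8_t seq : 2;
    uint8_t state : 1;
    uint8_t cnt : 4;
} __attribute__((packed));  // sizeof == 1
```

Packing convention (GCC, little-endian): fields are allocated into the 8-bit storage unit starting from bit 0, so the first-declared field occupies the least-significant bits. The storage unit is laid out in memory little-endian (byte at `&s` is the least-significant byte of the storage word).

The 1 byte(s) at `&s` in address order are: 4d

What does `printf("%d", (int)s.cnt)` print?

[0]=0x4d (little-endian) → word 0x4d
len [0+:1] = (word>>0) & 0x1 = 1
seq [1+:2] = (word>>1) & 0x3 = 2
state [3+:1] = (word>>3) & 0x1 = 1
cnt [4+:4] = (word>>4) & 0xf = 4  ←

4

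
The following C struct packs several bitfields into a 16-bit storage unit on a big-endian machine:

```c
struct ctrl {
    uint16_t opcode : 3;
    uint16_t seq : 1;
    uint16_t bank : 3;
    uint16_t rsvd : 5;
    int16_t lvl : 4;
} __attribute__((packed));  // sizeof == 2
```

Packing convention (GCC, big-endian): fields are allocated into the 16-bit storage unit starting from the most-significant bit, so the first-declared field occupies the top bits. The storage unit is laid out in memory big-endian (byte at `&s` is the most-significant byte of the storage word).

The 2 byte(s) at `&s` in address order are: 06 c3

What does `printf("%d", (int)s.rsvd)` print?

[0]=0x06 [1]=0xc3 (big-endian) → word 0x06c3
opcode:3 @ bit 13 → (0x06c3>>13)&0x7 = 0x0
seq:1 @ bit 12 → (0x06c3>>12)&0x1 = 0x0
bank:3 @ bit 9 → (0x06c3>>9)&0x7 = 0x3
rsvd:5 @ bit 4 → (0x06c3>>4)&0x1f = 0xc  ←
lvl:4 @ bit 0 → (0x06c3>>0)&0xf = 0x3

12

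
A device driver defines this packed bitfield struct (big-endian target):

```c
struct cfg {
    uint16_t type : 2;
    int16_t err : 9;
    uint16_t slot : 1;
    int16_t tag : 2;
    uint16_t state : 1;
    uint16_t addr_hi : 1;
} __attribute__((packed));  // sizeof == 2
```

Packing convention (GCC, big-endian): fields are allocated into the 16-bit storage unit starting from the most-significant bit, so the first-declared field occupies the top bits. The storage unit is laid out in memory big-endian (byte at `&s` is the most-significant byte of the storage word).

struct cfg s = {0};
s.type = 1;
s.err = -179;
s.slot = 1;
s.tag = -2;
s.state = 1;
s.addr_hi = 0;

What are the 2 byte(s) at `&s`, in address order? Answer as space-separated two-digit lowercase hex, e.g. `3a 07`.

[14+:2] type=1 & 0x3 = 0x1; word=0x4000
[5+:9] err=-179 & 0x1ff = 0x14d; word=0x69a0
[4+:1] slot=1 & 0x1 = 0x1; word=0x69b0
[2+:2] tag=-2 & 0x3 = 0x2; word=0x69b8
[1+:1] state=1 & 0x1 = 0x1; word=0x69ba
[0+:1] addr_hi=0 & 0x1 = 0x0; word=0x69ba
word = 0x69ba → big-endian bytes:
  [0]=0x69  [1]=0xba

69 ba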